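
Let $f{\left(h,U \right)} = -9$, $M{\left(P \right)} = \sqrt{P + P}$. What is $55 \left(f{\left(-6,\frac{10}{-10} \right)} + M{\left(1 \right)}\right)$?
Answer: $-495 + 55 \sqrt{2} \approx -417.22$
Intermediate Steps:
$M{\left(P \right)} = \sqrt{2} \sqrt{P}$ ($M{\left(P \right)} = \sqrt{2 P} = \sqrt{2} \sqrt{P}$)
$55 \left(f{\left(-6,\frac{10}{-10} \right)} + M{\left(1 \right)}\right) = 55 \left(-9 + \sqrt{2} \sqrt{1}\right) = 55 \left(-9 + \sqrt{2} \cdot 1\right) = 55 \left(-9 + \sqrt{2}\right) = -495 + 55 \sqrt{2}$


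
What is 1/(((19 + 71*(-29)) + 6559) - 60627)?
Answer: -1/56108 ≈ -1.7823e-5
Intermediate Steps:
1/(((19 + 71*(-29)) + 6559) - 60627) = 1/(((19 - 2059) + 6559) - 60627) = 1/((-2040 + 6559) - 60627) = 1/(4519 - 60627) = 1/(-56108) = -1/56108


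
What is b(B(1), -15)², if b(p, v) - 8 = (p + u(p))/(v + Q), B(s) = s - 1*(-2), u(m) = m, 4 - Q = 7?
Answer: 529/9 ≈ 58.778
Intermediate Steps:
Q = -3 (Q = 4 - 1*7 = 4 - 7 = -3)
B(s) = 2 + s (B(s) = s + 2 = 2 + s)
b(p, v) = 8 + 2*p/(-3 + v) (b(p, v) = 8 + (p + p)/(v - 3) = 8 + (2*p)/(-3 + v) = 8 + 2*p/(-3 + v))
b(B(1), -15)² = (2*(-12 + (2 + 1) + 4*(-15))/(-3 - 15))² = (2*(-12 + 3 - 60)/(-18))² = (2*(-1/18)*(-69))² = (23/3)² = 529/9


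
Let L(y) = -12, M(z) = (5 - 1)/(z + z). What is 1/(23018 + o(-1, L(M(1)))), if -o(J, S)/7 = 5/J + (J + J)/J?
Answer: 1/23039 ≈ 4.3405e-5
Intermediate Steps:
M(z) = 2/z (M(z) = 4/((2*z)) = 4*(1/(2*z)) = 2/z)
o(J, S) = -14 - 35/J (o(J, S) = -7*(5/J + (J + J)/J) = -7*(5/J + (2*J)/J) = -7*(5/J + 2) = -7*(2 + 5/J) = -14 - 35/J)
1/(23018 + o(-1, L(M(1)))) = 1/(23018 + (-14 - 35/(-1))) = 1/(23018 + (-14 - 35*(-1))) = 1/(23018 + (-14 + 35)) = 1/(23018 + 21) = 1/23039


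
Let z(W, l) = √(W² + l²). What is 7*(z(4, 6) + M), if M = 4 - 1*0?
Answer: 28 + 14*√13 ≈ 78.478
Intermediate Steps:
M = 4 (M = 4 + 0 = 4)
7*(z(4, 6) + M) = 7*(√(4² + 6²) + 4) = 7*(√(16 + 36) + 4) = 7*(√52 + 4) = 7*(2*√13 + 4) = 7*(4 + 2*√13) = 28 + 14*√13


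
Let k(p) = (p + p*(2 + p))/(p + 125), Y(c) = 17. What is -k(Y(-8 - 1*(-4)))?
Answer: -170/71 ≈ -2.3944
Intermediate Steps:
k(p) = (p + p*(2 + p))/(125 + p)
-k(Y(-8 - 1*(-4))) = -17*(3 + 17)/(125 + 17) = -17*20/142 = -1*170/71 = -170/71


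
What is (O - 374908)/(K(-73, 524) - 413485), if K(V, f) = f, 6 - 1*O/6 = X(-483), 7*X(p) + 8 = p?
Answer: 2621158/2890727 ≈ 0.90675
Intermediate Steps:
X(p) = -8/7 + p/7
O = 3198/7 (O = 36 - 6*(-8/7 + (⅐)*(-483)) = 36 - 6*(-8/7 - 69) = 36 - 6*(-491/7) = 36 + 2946/7 = 3198/7 ≈ 456.86)
(O - 374908)/(K(-73, 524) - 413485) = (3198/7 - 374908)/(524 - 413485) = -2621158/7/(-412961) = -2621158/7*(-1/412961) = 2621158/2890727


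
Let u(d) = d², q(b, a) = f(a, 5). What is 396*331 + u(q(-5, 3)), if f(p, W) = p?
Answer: 131085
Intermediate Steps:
q(b, a) = a
396*331 + u(q(-5, 3)) = 396*331 + 3² = 131076 + 9 = 131085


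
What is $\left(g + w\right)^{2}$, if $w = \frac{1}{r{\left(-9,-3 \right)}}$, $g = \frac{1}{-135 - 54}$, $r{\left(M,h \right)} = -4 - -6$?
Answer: $\frac{34969}{142884} \approx 0.24474$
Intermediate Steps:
$r{\left(M,h \right)} = 2$ ($r{\left(M,h \right)} = -4 + 6 = 2$)
$g = - \frac{1}{189}$ ($g = \frac{1}{-189} = - \frac{1}{189} \approx -0.005291$)
$w = \frac{1}{2} \approx 0.5$
$\left(g + w\right)^{2} = \left(- \frac{1}{189} + \frac{1}{2}\right)^{2} = \left(\frac{187}{378}\right)^{2} = \frac{34969}{142884}$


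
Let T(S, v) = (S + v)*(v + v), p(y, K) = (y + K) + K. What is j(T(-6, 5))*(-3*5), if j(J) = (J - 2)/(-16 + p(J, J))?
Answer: -90/23 ≈ -3.9130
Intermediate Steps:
p(y, K) = y + 2*K (p(y, K) = (K + y) + K = y + 2*K)
T(S, v) = 2*v*(S + v) (T(S, v) = (S + v)*(2*v) = 2*v*(S + v))
j(J) = (-2 + J)/(-16 + 3*J) (j(J) = (J - 2)/(-16 + (J + 2*J)) = (-2 + J)/(-16 + 3*J))
j(T(-6, 5))*(-3*5) = ((-2 + 2*5*(-6 + 5))/(-16 + 3*(2*5*(-6 + 5))))*(-3*5) = ((-2 + 2*5*(-1))/(-16 + 3*(2*5*(-1))))*(-15) = ((-2 - 10)/(-16 + 3*(-10)))*(-15) = (-12/(-16 - 30))*(-15) = (-12/(-46))*(-15) = -1/46*(-12)*(-15) = (6/23)*(-15) = -90/23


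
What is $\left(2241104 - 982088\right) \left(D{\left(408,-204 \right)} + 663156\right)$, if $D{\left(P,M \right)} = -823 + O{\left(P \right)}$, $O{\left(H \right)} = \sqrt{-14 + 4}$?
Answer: $833887844328 + 1259016 i \sqrt{10} \approx 8.3389 \cdot 10^{11} + 3.9814 \cdot 10^{6} i$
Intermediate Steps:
$O{\left(H \right)} = i \sqrt{10}$ ($O{\left(H \right)} = \sqrt{-10} = i \sqrt{10}$)
$D{\left(P,M \right)} = -823 + i \sqrt{10}$
$\left(2241104 - 982088\right) \left(D{\left(408,-204 \right)} + 663156\right) = \left(2241104 - 982088\right) \left(\left(-823 + i \sqrt{10}\right) + 663156\right) = 1259016 \left(662333 + i \sqrt{10}\right) = 833887844328 + 1259016 i \sqrt{10}$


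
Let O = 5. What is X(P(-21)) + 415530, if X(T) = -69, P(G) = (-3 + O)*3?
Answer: 415461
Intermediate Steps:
P(G) = 6 (P(G) = (-3 + 5)*3 = 2*3 = 6)
X(P(-21)) + 415530 = -69 + 415530 = 415461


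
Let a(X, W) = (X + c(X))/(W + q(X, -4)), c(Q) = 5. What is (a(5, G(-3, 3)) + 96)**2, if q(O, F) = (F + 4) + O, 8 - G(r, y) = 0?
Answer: 1582564/169 ≈ 9364.3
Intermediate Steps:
G(r, y) = 8 (G(r, y) = 8 - 1*0 = 8 + 0 = 8)
q(O, F) = 4 + F + O (q(O, F) = (4 + F) + O = 4 + F + O)
a(X, W) = (5 + X)/(W + X) (a(X, W) = (X + 5)/(W + (4 - 4 + X)) = (5 + X)/(W + X))
(a(5, G(-3, 3)) + 96)**2 = ((5 + 5)/(8 + 5) + 96)**2 = (10/13 + 96)**2 = (1258/13)**2 = 1582564/169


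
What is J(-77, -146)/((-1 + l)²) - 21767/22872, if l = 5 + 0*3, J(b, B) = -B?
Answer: 46735/5718 ≈ 8.1733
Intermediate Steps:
l = 5 (l = 5 + 0 = 5)
J(-77, -146)/((-1 + l)²) - 21767/22872 = (-1*(-146))/((-1 + 5)²) - 21767/22872 = 146/(4²) - 21767*1/22872 = 146/16 - 21767/22872 = 146*(1/16) - 21767/22872 = 73/8 - 21767/22872 = 46735/5718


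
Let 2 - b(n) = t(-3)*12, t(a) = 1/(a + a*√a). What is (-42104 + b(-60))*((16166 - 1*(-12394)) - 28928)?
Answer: 736*(-21049*I + 21051*√3)/(√3 - I) ≈ 1.5493e+7 + 637.4*I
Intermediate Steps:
t(a) = 1/(a + a^(3/2))
b(n) = 2 - 12/(-3 - 3*I*√3) (b(n) = 2 - 12/(-3 + (-3)^(3/2)) = 2 - 12/(-3 - 3*I*√3))
(-42104 + b(-60))*((16166 - 1*(-12394)) - 28928) = (-42104 + 2*(√3 - 3*I)/(√3 - I))*((16166 - 1*(-12394)) - 28928) = (-42104 + 2*(√3 - 3*I)/(√3 - I))*((16166 + 12394) - 28928) = (-42104 + 2*(√3 - 3*I)/(√3 - I))*(28560 - 28928) = (-42104 + 2*(√3 - 3*I)/(√3 - I))*(-368) = 15494272 - 736*(√3 - 3*I)/(√3 - I)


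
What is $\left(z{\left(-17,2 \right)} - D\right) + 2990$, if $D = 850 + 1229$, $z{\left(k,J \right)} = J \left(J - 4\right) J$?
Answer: $903$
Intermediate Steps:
$z{\left(k,J \right)} = J^{2} \left(-4 + J\right)$ ($z{\left(k,J \right)} = J \left(J - 4\right) J = J \left(-4 + J\right) J = J^{2} \left(-4 + J\right)$)
$D = 2079$
$\left(z{\left(-17,2 \right)} - D\right) + 2990 = \left(2^{2} \left(-4 + 2\right) - 2079\right) + 2990 = \left(4 \left(-2\right) - 2079\right) + 2990 = \left(-8 - 2079\right) + 2990 = -2087 + 2990 = 903$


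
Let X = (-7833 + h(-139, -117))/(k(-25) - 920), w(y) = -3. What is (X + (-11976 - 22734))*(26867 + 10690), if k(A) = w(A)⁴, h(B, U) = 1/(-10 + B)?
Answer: -162920939937444/125011 ≈ -1.3033e+9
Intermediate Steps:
k(A) = 81 (k(A) = (-3)⁴ = 81)
X = 1167118/125011 (X = (-7833 + 1/(-10 - 139))/(81 - 920) = (-7833 + 1/(-149))/(-839) = (-7833 - 1/149)*(-1/839) = -1167118/149*(-1/839) = 1167118/125011 ≈ 9.3361)
(X + (-11976 - 22734))*(26867 + 10690) = (1167118/125011 + (-11976 - 22734))*(26867 + 10690) = (1167118/125011 - 34710)*37557 = -4337964692/125011*37557 = -162920939937444/125011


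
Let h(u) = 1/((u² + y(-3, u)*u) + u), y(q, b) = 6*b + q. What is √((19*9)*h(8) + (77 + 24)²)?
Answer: √1469001/12 ≈ 101.00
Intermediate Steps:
y(q, b) = q + 6*b
h(u) = 1/(u + u² + u*(-3 + 6*u)) (h(u) = 1/((u² + (-3 + 6*u)*u) + u) = 1/((u² + u*(-3 + 6*u)) + u) = 1/(u + u² + u*(-3 + 6*u)))
√((19*9)*h(8) + (77 + 24)²) = √((19*9)*(1/(8*(-2 + 7*8))) + (77 + 24)²) = √(171*(1/(8*(-2 + 56))) + 101²) = √(171*((⅛)/54) + 10201) = √(171*((⅛)*(1/54)) + 10201) = √(171*(1/432) + 10201) = √(19/48 + 10201) = √(489667/48) = √1469001/12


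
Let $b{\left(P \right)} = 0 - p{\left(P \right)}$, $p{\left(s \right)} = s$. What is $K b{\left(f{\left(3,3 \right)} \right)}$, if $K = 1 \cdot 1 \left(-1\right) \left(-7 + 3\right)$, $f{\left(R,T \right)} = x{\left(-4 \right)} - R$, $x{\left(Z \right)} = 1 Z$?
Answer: $28$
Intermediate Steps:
$x{\left(Z \right)} = Z$
$f{\left(R,T \right)} = -4 - R$
$b{\left(P \right)} = - P$ ($b{\left(P \right)} = 0 - P = - P$)
$K = 4$ ($K = 1 \left(-1\right) \left(-4\right) = \left(-1\right) \left(-4\right) = 4$)
$K b{\left(f{\left(3,3 \right)} \right)} = 4 \left(- (-4 - 3)\right) = 4 \left(\left(-1\right) \left(-7\right)\right) = 4 \cdot 7 = 28$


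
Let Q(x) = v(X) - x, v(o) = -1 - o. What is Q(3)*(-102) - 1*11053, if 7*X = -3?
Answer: -74821/7 ≈ -10689.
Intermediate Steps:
X = -3/7 (X = (⅐)*(-3) = -3/7 ≈ -0.42857)
Q(x) = -4/7 - x (Q(x) = (-1 - 1*(-3/7)) - x = (-1 + 3/7) - x = -4/7 - x)
Q(3)*(-102) - 1*11053 = (-4/7 - 1*3)*(-102) - 1*11053 = (-4/7 - 3)*(-102) - 11053 = -25/7*(-102) - 11053 = 2550/7 - 11053 = -74821/7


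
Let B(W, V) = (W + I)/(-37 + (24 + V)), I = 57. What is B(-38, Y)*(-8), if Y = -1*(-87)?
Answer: -76/37 ≈ -2.0541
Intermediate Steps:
Y = 87
B(W, V) = (57 + W)/(-13 + V) (B(W, V) = (W + 57)/(-37 + (24 + V)) = (57 + W)/(-13 + V))
B(-38, Y)*(-8) = ((57 - 38)/(-13 + 87))*(-8) = (19/74)*(-8) = -76/37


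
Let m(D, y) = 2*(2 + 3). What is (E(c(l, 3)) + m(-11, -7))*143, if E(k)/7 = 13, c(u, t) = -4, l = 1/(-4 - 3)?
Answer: 14443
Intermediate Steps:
l = -⅐ (l = 1/(-7) = -⅐ ≈ -0.14286)
m(D, y) = 10 (m(D, y) = 2*5 = 10)
E(k) = 91 (E(k) = 7*13 = 91)
(E(c(l, 3)) + m(-11, -7))*143 = (91 + 10)*143 = 101*143 = 14443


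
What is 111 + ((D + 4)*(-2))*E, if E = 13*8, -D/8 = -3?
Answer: -5713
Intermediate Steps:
D = 24 (D = -8*(-3) = 24)
E = 104
111 + ((D + 4)*(-2))*E = 111 + ((24 + 4)*(-2))*104 = 111 + (28*(-2))*104 = 111 - 56*104 = 111 - 5824 = -5713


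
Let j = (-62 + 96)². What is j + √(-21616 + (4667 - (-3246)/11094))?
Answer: 1156 + 4*I*√1958635/43 ≈ 1156.0 + 130.19*I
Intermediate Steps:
j = 1156 (j = 34² = 1156)
j + √(-21616 + (4667 - (-3246)/11094)) = 1156 + √(-21616 + (4667 - (-3246)/11094)) = 1156 + √(-21616 + (4667 - 1*(-541/1849))) = 1156 + √(-21616 + (4667 + 541/1849)) = 1156 + √(-21616 + 8629824/1849) = 1156 + √(-31338160/1849) = 1156 + 4*I*√1958635/43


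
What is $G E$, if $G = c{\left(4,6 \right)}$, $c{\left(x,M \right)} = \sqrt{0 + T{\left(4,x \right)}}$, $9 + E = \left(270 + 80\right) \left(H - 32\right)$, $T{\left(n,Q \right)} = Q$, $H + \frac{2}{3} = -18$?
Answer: $- \frac{106454}{3} \approx -35485.0$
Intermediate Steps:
$H = - \frac{56}{3}$ ($H = - \frac{2}{3} - 18 = - \frac{56}{3} \approx -18.667$)
$E = - \frac{53227}{3}$ ($E = -9 + \left(270 + 80\right) \left(- \frac{56}{3} - 32\right) = -9 + 350 \left(- \frac{152}{3}\right) = -9 - \frac{53200}{3} = - \frac{53227}{3} \approx -17742.0$)
$c{\left(x,M \right)} = \sqrt{x}$ ($c{\left(x,M \right)} = \sqrt{0 + x} = \sqrt{x}$)
$G = 2$ ($G = \sqrt{4} = 2$)
$G E = 2 \left(- \frac{53227}{3}\right) = - \frac{106454}{3}$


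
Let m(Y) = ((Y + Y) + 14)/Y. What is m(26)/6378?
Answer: 11/27638 ≈ 0.00039800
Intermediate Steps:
m(Y) = (14 + 2*Y)/Y (m(Y) = (2*Y + 14)/Y = (14 + 2*Y)/Y)
m(26)/6378 = (2 + 14/26)/6378 = (2 + 14*(1/26))*(1/6378) = (2 + 7/13)*(1/6378) = (33/13)*(1/6378) = 11/27638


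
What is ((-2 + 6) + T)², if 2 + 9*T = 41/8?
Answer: 97969/5184 ≈ 18.898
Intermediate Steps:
T = 25/72 (T = -2/9 + (41/8)/9 = -2/9 + (41*(⅛))/9 = -2/9 + (⅑)*(41/8) = -2/9 + 41/72 = 25/72 ≈ 0.34722)
((-2 + 6) + T)² = ((-2 + 6) + 25/72)² = (4 + 25/72)² = (313/72)² = 97969/5184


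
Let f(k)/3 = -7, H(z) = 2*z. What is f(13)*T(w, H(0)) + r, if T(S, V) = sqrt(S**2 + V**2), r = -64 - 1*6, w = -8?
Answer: -238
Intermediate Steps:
r = -70 (r = -64 - 6 = -70)
f(k) = -21 (f(k) = 3*(-7) = -21)
f(13)*T(w, H(0)) + r = -21*sqrt((-8)**2 + (2*0)**2) - 70 = -21*sqrt(64 + 0**2) - 70 = -21*sqrt(64 + 0) - 70 = -21*sqrt(64) - 70 = -21*8 - 70 = -168 - 70 = -238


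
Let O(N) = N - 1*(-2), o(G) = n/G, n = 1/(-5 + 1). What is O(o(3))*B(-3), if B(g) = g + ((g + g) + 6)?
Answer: -23/4 ≈ -5.7500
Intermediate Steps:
n = -¼ (n = 1/(-4) = -¼ ≈ -0.25000)
B(g) = 6 + 3*g (B(g) = g + (2*g + 6) = g + (6 + 2*g) = 6 + 3*g)
o(G) = -1/(4*G)
O(N) = 2 + N (O(N) = N + 2 = 2 + N)
O(o(3))*B(-3) = (2 - ¼/3)*(6 + 3*(-3)) = (2 - ¼*⅓)*(6 - 9) = (2 - 1/12)*(-3) = (23/12)*(-3) = -23/4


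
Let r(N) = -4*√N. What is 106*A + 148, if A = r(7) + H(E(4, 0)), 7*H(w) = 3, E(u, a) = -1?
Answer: 1354/7 - 424*√7 ≈ -928.37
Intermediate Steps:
H(w) = 3/7 (H(w) = (⅐)*3 = 3/7)
A = 3/7 - 4*√7 (A = -4*√7 + 3/7 = 3/7 - 4*√7 ≈ -10.154)
106*A + 148 = 106*(3/7 - 4*√7) + 148 = (318/7 - 424*√7) + 148 = 1354/7 - 424*√7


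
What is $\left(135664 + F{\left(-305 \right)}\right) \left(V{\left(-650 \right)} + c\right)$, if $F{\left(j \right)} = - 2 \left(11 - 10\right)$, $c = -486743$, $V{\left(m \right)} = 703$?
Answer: $-65937158480$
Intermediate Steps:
$F{\left(j \right)} = -2$ ($F{\left(j \right)} = \left(-2\right) 1 = -2$)
$\left(135664 + F{\left(-305 \right)}\right) \left(V{\left(-650 \right)} + c\right) = \left(135664 - 2\right) \left(703 - 486743\right) = 135662 \left(-486040\right) = -65937158480$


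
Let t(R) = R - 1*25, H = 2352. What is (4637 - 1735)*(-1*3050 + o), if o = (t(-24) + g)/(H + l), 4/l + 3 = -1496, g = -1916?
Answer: -15607187775485/1762822 ≈ -8.8535e+6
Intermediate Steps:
t(R) = -25 + R (t(R) = R - 25 = -25 + R)
l = -4/1499 (l = 4/(-3 - 1496) = 4/(-1499) = 4*(-1/1499) = -4/1499 ≈ -0.0026684)
o = -2945535/3525644 (o = ((-25 - 24) - 1916)/(2352 - 4/1499) = (-49 - 1916)/(3525644/1499) = -1965*1499/3525644 = -2945535/3525644 ≈ -0.83546)
(4637 - 1735)*(-1*3050 + o) = (4637 - 1735)*(-1*3050 - 2945535/3525644) = 2902*(-3050 - 2945535/3525644) = 2902*(-10756159735/3525644) = -15607187775485/1762822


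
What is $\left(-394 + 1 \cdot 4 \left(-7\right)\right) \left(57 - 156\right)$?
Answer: $41778$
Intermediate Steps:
$\left(-394 + 1 \cdot 4 \left(-7\right)\right) \left(57 - 156\right) = \left(-394 + 4 \left(-7\right)\right) \left(-99\right) = \left(-394 - 28\right) \left(-99\right) = \left(-422\right) \left(-99\right) = 41778$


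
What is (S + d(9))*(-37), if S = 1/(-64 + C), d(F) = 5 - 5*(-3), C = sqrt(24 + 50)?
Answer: -1486956/2011 + 37*sqrt(74)/4022 ≈ -739.33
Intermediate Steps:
C = sqrt(74) ≈ 8.6023
d(F) = 20 (d(F) = 5 + 15 = 20)
S = 1/(-64 + sqrt(74)) ≈ -0.018051
(S + d(9))*(-37) = ((-32/2011 - sqrt(74)/4022) + 20)*(-37) = (40188/2011 - sqrt(74)/4022)*(-37) = -1486956/2011 + 37*sqrt(74)/4022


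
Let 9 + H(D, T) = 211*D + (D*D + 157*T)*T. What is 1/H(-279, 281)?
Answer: 1/34211320 ≈ 2.9230e-8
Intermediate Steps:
H(D, T) = -9 + 211*D + T*(D**2 + 157*T) (H(D, T) = -9 + (211*D + (D*D + 157*T)*T) = -9 + (211*D + (D**2 + 157*T)*T) = -9 + (211*D + T*(D**2 + 157*T)) = -9 + 211*D + T*(D**2 + 157*T))
1/H(-279, 281) = 1/(-9 + 157*281**2 + 211*(-279) + 281*(-279)**2) = 1/(-9 + 157*78961 - 58869 + 281*77841) = 1/(-9 + 12396877 - 58869 + 21873321) = 1/34211320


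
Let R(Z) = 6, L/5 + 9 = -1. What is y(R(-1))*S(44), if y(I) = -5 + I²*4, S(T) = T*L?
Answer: -305800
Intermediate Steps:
L = -50 (L = -45 + 5*(-1) = -45 - 5 = -50)
S(T) = -50*T (S(T) = T*(-50) = -50*T)
y(I) = -5 + 4*I²
y(R(-1))*S(44) = (-5 + 4*6²)*(-50*44) = (-5 + 4*36)*(-2200) = (-5 + 144)*(-2200) = 139*(-2200) = -305800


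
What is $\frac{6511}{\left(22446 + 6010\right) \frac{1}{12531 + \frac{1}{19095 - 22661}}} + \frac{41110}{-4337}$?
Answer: $\frac{1257668069531255}{440093154352} \approx 2857.7$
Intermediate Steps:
$\frac{6511}{\left(22446 + 6010\right) \frac{1}{12531 + \frac{1}{19095 - 22661}}} + \frac{41110}{-4337} = \frac{6511}{28456 \frac{1}{12531 + \frac{1}{-3566}}} + 41110 \left(- \frac{1}{4337}\right) = \frac{6511}{28456 \frac{1}{12531 - \frac{1}{3566}}} - \frac{41110}{4337} = \frac{6511}{28456 \frac{1}{\frac{44685545}{3566}}} - \frac{41110}{4337} = \frac{6511}{28456 \cdot \frac{3566}{44685545}} - \frac{41110}{4337} = \frac{6511}{\frac{101474096}{44685545}} - \frac{41110}{4337} = 6511 \cdot \frac{44685545}{101474096} - \frac{41110}{4337} = \frac{290947583495}{101474096} - \frac{41110}{4337} = \frac{1257668069531255}{440093154352}$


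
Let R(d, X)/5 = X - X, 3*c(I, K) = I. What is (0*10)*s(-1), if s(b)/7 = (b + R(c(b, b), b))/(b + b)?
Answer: 0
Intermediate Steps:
c(I, K) = I/3
R(d, X) = 0 (R(d, X) = 5*(X - X) = 5*0 = 0)
s(b) = 7/2 (s(b) = 7*((b + 0)/(b + b)) = 7*(b/((2*b))) = 7*(b*(1/(2*b))) = 7*(½) = 7/2)
(0*10)*s(-1) = (0*10)*(7/2) = 0*(7/2) = 0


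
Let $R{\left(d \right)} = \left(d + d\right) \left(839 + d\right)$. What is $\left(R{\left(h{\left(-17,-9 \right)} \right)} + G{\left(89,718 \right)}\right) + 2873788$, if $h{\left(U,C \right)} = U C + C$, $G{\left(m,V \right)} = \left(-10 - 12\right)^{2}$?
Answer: $3157376$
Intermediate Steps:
$G{\left(m,V \right)} = 484$ ($G{\left(m,V \right)} = \left(-22\right)^{2} = 484$)
$h{\left(U,C \right)} = C + C U$ ($h{\left(U,C \right)} = C U + C = C + C U$)
$R{\left(d \right)} = 2 d \left(839 + d\right)$
$\left(R{\left(h{\left(-17,-9 \right)} \right)} + G{\left(89,718 \right)}\right) + 2873788 = \left(2 \left(- 9 \left(1 - 17\right)\right) \left(839 - 9 \left(1 - 17\right)\right) + 484\right) + 2873788 = \left(2 \left(\left(-9\right) \left(-16\right)\right) \left(839 - -144\right) + 484\right) + 2873788 = \left(2 \cdot 144 \left(839 + 144\right) + 484\right) + 2873788 = \left(2 \cdot 144 \cdot 983 + 484\right) + 2873788 = \left(283104 + 484\right) + 2873788 = 283588 + 2873788 = 3157376$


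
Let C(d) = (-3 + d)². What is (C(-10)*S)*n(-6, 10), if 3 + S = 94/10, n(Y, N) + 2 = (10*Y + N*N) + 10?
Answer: 259584/5 ≈ 51917.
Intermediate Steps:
n(Y, N) = 8 + N² + 10*Y (n(Y, N) = -2 + ((10*Y + N*N) + 10) = -2 + ((10*Y + N²) + 10) = -2 + ((N² + 10*Y) + 10) = -2 + (10 + N² + 10*Y) = 8 + N² + 10*Y)
S = 32/5 (S = -3 + 94/10 = -3 + 94*(⅒) = -3 + 47/5 = 32/5 ≈ 6.4000)
(C(-10)*S)*n(-6, 10) = ((-3 - 10)²*(32/5))*(8 + 10² + 10*(-6)) = ((-13)²*(32/5))*(8 + 100 - 60) = (169*(32/5))*48 = (5408/5)*48 = 259584/5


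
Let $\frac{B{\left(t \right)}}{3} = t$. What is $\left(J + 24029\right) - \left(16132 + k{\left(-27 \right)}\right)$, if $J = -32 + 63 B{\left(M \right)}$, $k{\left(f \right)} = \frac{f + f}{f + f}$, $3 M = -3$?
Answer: $7675$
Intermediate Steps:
$M = -1$ ($M = \frac{1}{3} \left(-3\right) = -1$)
$B{\left(t \right)} = 3 t$
$k{\left(f \right)} = 1$ ($k{\left(f \right)} = \frac{2 f}{2 f} = 2 f \frac{1}{2 f} = 1$)
$J = -221$ ($J = -32 + 63 \cdot 3 \left(-1\right) = -32 + 63 \left(-3\right) = -32 - 189 = -221$)
$\left(J + 24029\right) - \left(16132 + k{\left(-27 \right)}\right) = \left(-221 + 24029\right) - 16133 = 23808 - 16133 = 7675$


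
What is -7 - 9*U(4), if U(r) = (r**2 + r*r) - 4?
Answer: -259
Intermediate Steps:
U(r) = -4 + 2*r**2 (U(r) = (r**2 + r**2) - 4 = 2*r**2 - 4 = -4 + 2*r**2)
-7 - 9*U(4) = -7 - 9*(-4 + 2*4**2) = -7 - 9*(-4 + 2*16) = -7 - 9*(-4 + 32) = -7 - 9*28 = -7 - 252 = -259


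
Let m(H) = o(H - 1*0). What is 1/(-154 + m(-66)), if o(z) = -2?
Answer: -1/156 ≈ -0.0064103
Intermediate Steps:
m(H) = -2
1/(-154 + m(-66)) = 1/(-154 - 2) = 1/(-156) = -1/156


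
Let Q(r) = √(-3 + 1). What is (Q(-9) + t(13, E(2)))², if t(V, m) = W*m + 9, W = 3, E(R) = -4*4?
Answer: (39 - I*√2)² ≈ 1519.0 - 110.31*I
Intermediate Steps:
E(R) = -16
Q(r) = I*√2 (Q(r) = √(-2) = I*√2)
t(V, m) = 9 + 3*m (t(V, m) = 3*m + 9 = 9 + 3*m)
(Q(-9) + t(13, E(2)))² = (I*√2 + (9 + 3*(-16)))² = (I*√2 + (9 - 48))² = (I*√2 - 39)² = (-39 + I*√2)²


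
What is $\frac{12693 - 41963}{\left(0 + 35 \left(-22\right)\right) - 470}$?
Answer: $\frac{2927}{124} \approx 23.605$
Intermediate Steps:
$\frac{12693 - 41963}{\left(0 + 35 \left(-22\right)\right) - 470} = - \frac{29270}{\left(0 - 770\right) - 470} = - \frac{29270}{-770 - 470} = - \frac{29270}{-1240} = \left(-29270\right) \left(- \frac{1}{1240}\right) = \frac{2927}{124}$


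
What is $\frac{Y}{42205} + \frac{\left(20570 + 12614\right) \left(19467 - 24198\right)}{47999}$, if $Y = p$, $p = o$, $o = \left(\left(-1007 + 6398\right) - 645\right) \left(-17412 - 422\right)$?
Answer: $- \frac{10688554068156}{2025797795} \approx -5276.2$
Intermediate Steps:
$o = -84640164$ ($o = \left(5391 - 645\right) \left(-17834\right) = 4746 \left(-17834\right) = -84640164$)
$p = -84640164$
$Y = -84640164$
$\frac{Y}{42205} + \frac{\left(20570 + 12614\right) \left(19467 - 24198\right)}{47999} = - \frac{84640164}{42205} + \frac{\left(20570 + 12614\right) \left(19467 - 24198\right)}{47999} = \left(-84640164\right) \frac{1}{42205} + 33184 \left(-4731\right) \frac{1}{47999} = - \frac{84640164}{42205} - \frac{156993504}{47999} = - \frac{10688554068156}{2025797795}$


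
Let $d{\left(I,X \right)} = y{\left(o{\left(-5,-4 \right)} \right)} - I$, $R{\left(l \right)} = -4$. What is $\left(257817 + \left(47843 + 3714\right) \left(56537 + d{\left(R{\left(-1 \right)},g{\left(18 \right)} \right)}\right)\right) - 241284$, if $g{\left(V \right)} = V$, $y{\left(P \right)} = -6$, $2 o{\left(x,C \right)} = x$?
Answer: $2914791528$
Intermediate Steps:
$o{\left(x,C \right)} = \frac{x}{2}$
$d{\left(I,X \right)} = -6 - I$
$\left(257817 + \left(47843 + 3714\right) \left(56537 + d{\left(R{\left(-1 \right)},g{\left(18 \right)} \right)}\right)\right) - 241284 = \left(257817 + \left(47843 + 3714\right) \left(56537 - 2\right)\right) - 241284 = \left(257817 + 51557 \left(56537 + \left(-6 + 4\right)\right)\right) - 241284 = \left(257817 + 51557 \left(56537 - 2\right)\right) - 241284 = \left(257817 + 51557 \cdot 56535\right) - 241284 = \left(257817 + 2914774995\right) - 241284 = 2915032812 - 241284 = 2914791528$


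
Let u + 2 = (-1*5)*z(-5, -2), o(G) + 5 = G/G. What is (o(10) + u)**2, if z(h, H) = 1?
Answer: 121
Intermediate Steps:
o(G) = -4 (o(G) = -5 + G/G = -5 + 1 = -4)
u = -7 (u = -2 - 1*5*1 = -2 - 5*1 = -2 - 5 = -7)
(o(10) + u)**2 = (-4 - 7)**2 = (-11)**2 = 121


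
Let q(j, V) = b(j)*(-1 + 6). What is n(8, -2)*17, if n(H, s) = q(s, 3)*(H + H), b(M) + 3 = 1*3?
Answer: 0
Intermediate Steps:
b(M) = 0 (b(M) = -3 + 1*3 = -3 + 3 = 0)
q(j, V) = 0 (q(j, V) = 0*(-1 + 6) = 0*5 = 0)
n(H, s) = 0 (n(H, s) = 0*(H + H) = 0*(2*H) = 0)
n(8, -2)*17 = 0*17 = 0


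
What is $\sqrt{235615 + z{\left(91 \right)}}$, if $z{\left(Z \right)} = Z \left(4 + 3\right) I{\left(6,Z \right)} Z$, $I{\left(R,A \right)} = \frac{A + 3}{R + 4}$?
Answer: $\frac{2 \sqrt{4878155}}{5} \approx 883.46$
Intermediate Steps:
$I{\left(R,A \right)} = \frac{3 + A}{4 + R}$
$z{\left(Z \right)} = Z^{2} \left(\frac{21}{10} + \frac{7 Z}{10}\right)$ ($z{\left(Z \right)} = Z \left(4 + 3\right) \frac{3 + Z}{4 + 6} Z = Z 7 \frac{3 + Z}{10} Z = Z 7 \left(\frac{3}{10} + \frac{Z}{10}\right) Z = Z \left(\frac{21}{10} + \frac{7 Z}{10}\right) Z = Z^{2} \left(\frac{21}{10} + \frac{7 Z}{10}\right)$)
$\sqrt{235615 + z{\left(91 \right)}} = \sqrt{235615 + \frac{7 \cdot 91^{2} \left(3 + 91\right)}{10}} = \sqrt{235615 + \frac{7}{10} \cdot 8281 \cdot 94} = \sqrt{235615 + \frac{2724449}{5}} = \sqrt{\frac{3902524}{5}} = \frac{2 \sqrt{4878155}}{5}$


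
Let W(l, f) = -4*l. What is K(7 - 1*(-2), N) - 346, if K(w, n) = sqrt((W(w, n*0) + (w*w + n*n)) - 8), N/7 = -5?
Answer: -346 + sqrt(1262) ≈ -310.48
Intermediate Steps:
N = -35 (N = 7*(-5) = -35)
K(w, n) = sqrt(-8 + n**2 + w**2 - 4*w) (K(w, n) = sqrt((-4*w + (w*w + n*n)) - 8) = sqrt((-4*w + (w**2 + n**2)) - 8) = sqrt((-4*w + (n**2 + w**2)) - 8) = sqrt((n**2 + w**2 - 4*w) - 8) = sqrt(-8 + n**2 + w**2 - 4*w))
K(7 - 1*(-2), N) - 346 = sqrt(-8 + (-35)**2 + (7 - 1*(-2))**2 - 4*(7 - 1*(-2))) - 346 = sqrt(-8 + 1225 + (7 + 2)**2 - 4*(7 + 2)) - 346 = sqrt(-8 + 1225 + 9**2 - 4*9) - 346 = sqrt(-8 + 1225 + 81 - 36) - 346 = sqrt(1262) - 346 = -346 + sqrt(1262)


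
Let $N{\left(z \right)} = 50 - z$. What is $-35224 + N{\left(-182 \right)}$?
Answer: $-34992$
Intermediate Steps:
$-35224 + N{\left(-182 \right)} = -35224 + \left(50 - -182\right) = -35224 + \left(50 + 182\right) = -35224 + 232 = -34992$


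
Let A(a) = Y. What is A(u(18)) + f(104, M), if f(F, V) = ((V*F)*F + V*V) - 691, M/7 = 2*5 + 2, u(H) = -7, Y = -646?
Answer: 914263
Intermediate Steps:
M = 84 (M = 7*(2*5 + 2) = 7*(10 + 2) = 7*12 = 84)
f(F, V) = -691 + V² + V*F² (f(F, V) = ((F*V)*F + V²) - 691 = (V*F² + V²) - 691 = (V² + V*F²) - 691 = -691 + V² + V*F²)
A(a) = -646
A(u(18)) + f(104, M) = -646 + (-691 + 84² + 84*104²) = -646 + (-691 + 7056 + 84*10816) = -646 + (-691 + 7056 + 908544) = -646 + 914909 = 914263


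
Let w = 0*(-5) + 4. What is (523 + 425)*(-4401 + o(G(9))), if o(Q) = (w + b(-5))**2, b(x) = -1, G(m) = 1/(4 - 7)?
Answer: -4163616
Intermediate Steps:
G(m) = -1/3 (G(m) = 1/(-3) = -1/3)
w = 4 (w = 0 + 4 = 4)
o(Q) = 9 (o(Q) = (4 - 1)**2 = 3**2 = 9)
(523 + 425)*(-4401 + o(G(9))) = (523 + 425)*(-4401 + 9) = 948*(-4392) = -4163616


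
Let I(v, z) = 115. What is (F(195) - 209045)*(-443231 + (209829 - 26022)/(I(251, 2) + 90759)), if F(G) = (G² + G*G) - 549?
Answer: 2689441954089164/45437 ≈ 5.9191e+10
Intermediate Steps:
F(G) = -549 + 2*G² (F(G) = (G² + G²) - 549 = 2*G² - 549 = -549 + 2*G²)
(F(195) - 209045)*(-443231 + (209829 - 26022)/(I(251, 2) + 90759)) = ((-549 + 2*195²) - 209045)*(-443231 + (209829 - 26022)/(115 + 90759)) = ((-549 + 2*38025) - 209045)*(-443231 + 183807/90874) = ((-549 + 76050) - 209045)*(-443231 + 183807*(1/90874)) = (75501 - 209045)*(-443231 + 183807/90874) = -133544*(-40277990087/90874) = 2689441954089164/45437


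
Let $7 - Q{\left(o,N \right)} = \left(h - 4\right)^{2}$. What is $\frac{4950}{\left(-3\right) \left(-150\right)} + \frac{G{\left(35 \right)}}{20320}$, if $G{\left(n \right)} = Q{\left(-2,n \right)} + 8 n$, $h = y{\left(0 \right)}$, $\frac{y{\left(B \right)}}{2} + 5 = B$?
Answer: $\frac{223611}{20320} \approx 11.004$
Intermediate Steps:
$y{\left(B \right)} = -10 + 2 B$
$h = -10$ ($h = -10 + 2 \cdot 0 = -10 + 0 = -10$)
$Q{\left(o,N \right)} = -189$ ($Q{\left(o,N \right)} = 7 - \left(-10 - 4\right)^{2} = 7 - \left(-14\right)^{2} = 7 - 196 = -189$)
$G{\left(n \right)} = -189 + 8 n$
$\frac{4950}{\left(-3\right) \left(-150\right)} + \frac{G{\left(35 \right)}}{20320} = \frac{4950}{\left(-3\right) \left(-150\right)} + \frac{-189 + 8 \cdot 35}{20320} = \frac{4950}{450} + \left(-189 + 280\right) \frac{1}{20320} = 4950 \cdot \frac{1}{450} + 91 \cdot \frac{1}{20320} = 11 + \frac{91}{20320} = \frac{223611}{20320}$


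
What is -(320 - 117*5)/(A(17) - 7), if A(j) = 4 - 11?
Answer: -265/14 ≈ -18.929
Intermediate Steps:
A(j) = -7
-(320 - 117*5)/(A(17) - 7) = -(320 - 117*5)/(-7 - 7) = -(320 - 585)/(-14) = -(-265)*(-1)/14 = -1*265/14 = -265/14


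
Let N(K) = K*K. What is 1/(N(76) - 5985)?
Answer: -1/209 ≈ -0.0047847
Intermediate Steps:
N(K) = K²
1/(N(76) - 5985) = 1/(76² - 5985) = 1/(5776 - 5985) = 1/(-209) = -1/209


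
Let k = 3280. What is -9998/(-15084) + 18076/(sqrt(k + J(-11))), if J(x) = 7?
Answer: 4999/7542 + 18076*sqrt(3287)/3287 ≈ 315.95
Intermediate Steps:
-9998/(-15084) + 18076/(sqrt(k + J(-11))) = -9998/(-15084) + 18076/(sqrt(3280 + 7)) = -9998*(-1/15084) + 18076/(sqrt(3287)) = 4999/7542 + 18076*(sqrt(3287)/3287) = 4999/7542 + 18076*sqrt(3287)/3287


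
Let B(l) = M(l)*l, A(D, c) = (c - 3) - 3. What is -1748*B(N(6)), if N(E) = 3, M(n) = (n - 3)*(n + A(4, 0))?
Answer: 0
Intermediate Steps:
A(D, c) = -6 + c (A(D, c) = (-3 + c) - 3 = -6 + c)
M(n) = (-6 + n)*(-3 + n) (M(n) = (n - 3)*(n + (-6 + 0)) = (-3 + n)*(n - 6) = (-3 + n)*(-6 + n) = (-6 + n)*(-3 + n))
B(l) = l*(18 + l**2 - 9*l) (B(l) = (18 + l**2 - 9*l)*l = l*(18 + l**2 - 9*l))
-1748*B(N(6)) = -5244*(18 + 3**2 - 9*3) = -5244*(18 + 9 - 27) = -5244*0 = -1748*0 = 0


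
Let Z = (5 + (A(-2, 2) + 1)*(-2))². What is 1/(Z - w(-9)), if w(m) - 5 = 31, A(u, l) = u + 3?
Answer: -1/35 ≈ -0.028571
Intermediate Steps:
A(u, l) = 3 + u
w(m) = 36 (w(m) = 5 + 31 = 36)
Z = 1 (Z = (5 + ((3 - 2) + 1)*(-2))² = (5 + (1 + 1)*(-2))² = (5 + 2*(-2))² = (5 - 4)² = 1² = 1)
1/(Z - w(-9)) = 1/(1 - 1*36) = 1/(1 - 36) = 1/(-35) = -1/35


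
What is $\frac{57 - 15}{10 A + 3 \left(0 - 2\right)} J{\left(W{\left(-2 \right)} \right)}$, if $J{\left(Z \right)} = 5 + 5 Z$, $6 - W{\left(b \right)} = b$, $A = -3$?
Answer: $- \frac{105}{2} \approx -52.5$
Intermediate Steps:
$W{\left(b \right)} = 6 - b$
$\frac{57 - 15}{10 A + 3 \left(0 - 2\right)} J{\left(W{\left(-2 \right)} \right)} = \frac{57 - 15}{10 \left(-3\right) + 3 \left(0 - 2\right)} \left(5 + 5 \left(6 - -2\right)\right) = \frac{42}{-30 + 3 \left(-2\right)} \left(5 + 5 \left(6 + 2\right)\right) = \frac{42}{-30 - 6} \left(5 + 5 \cdot 8\right) = \frac{42}{-36} \left(5 + 40\right) = 42 \left(- \frac{1}{36}\right) 45 = \left(- \frac{7}{6}\right) 45 = - \frac{105}{2}$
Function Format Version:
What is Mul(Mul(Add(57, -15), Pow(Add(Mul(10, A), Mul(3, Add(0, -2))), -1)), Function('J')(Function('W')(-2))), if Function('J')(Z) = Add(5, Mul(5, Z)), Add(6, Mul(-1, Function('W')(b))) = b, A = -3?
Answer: Rational(-105, 2) ≈ -52.500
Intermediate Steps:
Function('W')(b) = Add(6, Mul(-1, b))
Mul(Mul(Add(57, -15), Pow(Add(Mul(10, A), Mul(3, Add(0, -2))), -1)), Function('J')(Function('W')(-2))) = Mul(Mul(Add(57, -15), Pow(Add(Mul(10, -3), Mul(3, Add(0, -2))), -1)), Add(5, Mul(5, Add(6, Mul(-1, -2))))) = Mul(Mul(42, Pow(Add(-30, Mul(3, -2)), -1)), Add(5, Mul(5, Add(6, 2)))) = Mul(Mul(42, Pow(Add(-30, -6), -1)), Add(5, Mul(5, 8))) = Mul(Mul(42, Pow(-36, -1)), Add(5, 40)) = Mul(Mul(42, Rational(-1, 36)), 45) = Mul(Rational(-7, 6), 45) = Rational(-105, 2)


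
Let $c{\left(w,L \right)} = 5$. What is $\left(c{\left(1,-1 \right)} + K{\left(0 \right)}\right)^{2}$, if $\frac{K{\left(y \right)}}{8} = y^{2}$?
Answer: $25$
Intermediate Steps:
$K{\left(y \right)} = 8 y^{2}$
$\left(c{\left(1,-1 \right)} + K{\left(0 \right)}\right)^{2} = \left(5 + 8 \cdot 0^{2}\right)^{2} = \left(5 + 8 \cdot 0\right)^{2} = \left(5 + 0\right)^{2} = 5^{2} = 25$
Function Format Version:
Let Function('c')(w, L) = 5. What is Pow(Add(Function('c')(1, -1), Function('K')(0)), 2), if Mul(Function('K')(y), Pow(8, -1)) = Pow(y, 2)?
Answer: 25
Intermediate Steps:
Function('K')(y) = Mul(8, Pow(y, 2))
Pow(Add(Function('c')(1, -1), Function('K')(0)), 2) = Pow(Add(5, Mul(8, Pow(0, 2))), 2) = Pow(Add(5, Mul(8, 0)), 2) = Pow(Add(5, 0), 2) = Pow(5, 2) = 25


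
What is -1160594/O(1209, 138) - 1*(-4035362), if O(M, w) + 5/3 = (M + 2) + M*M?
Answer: 17709872702120/4388671 ≈ 4.0354e+6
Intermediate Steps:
O(M, w) = ⅓ + M + M² (O(M, w) = -5/3 + ((M + 2) + M*M) = -5/3 + ((2 + M) + M²) = -5/3 + (2 + M + M²) = ⅓ + M + M²)
-1160594/O(1209, 138) - 1*(-4035362) = -1160594/(⅓ + 1209 + 1209²) - 1*(-4035362) = -1160594/(⅓ + 1209 + 1461681) + 4035362 = -1160594/4388671/3 + 4035362 = -1160594*3/4388671 + 4035362 = -3481782/4388671 + 4035362 = 17709872702120/4388671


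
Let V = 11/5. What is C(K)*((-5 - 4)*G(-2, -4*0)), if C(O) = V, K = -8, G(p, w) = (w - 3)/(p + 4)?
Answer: 297/10 ≈ 29.700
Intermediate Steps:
G(p, w) = (-3 + w)/(4 + p)
V = 11/5 (V = 11*(⅕) = 11/5 ≈ 2.2000)
C(O) = 11/5
C(K)*((-5 - 4)*G(-2, -4*0)) = 11*((-5 - 4)*((-3 - 4*0)/(4 - 2)))/5 = 11*(-9*(-3 + 0)/2)/5 = 11*(-9*(-3)/2)/5 = 11*(-9*(-3/2))/5 = (11/5)*(27/2) = 297/10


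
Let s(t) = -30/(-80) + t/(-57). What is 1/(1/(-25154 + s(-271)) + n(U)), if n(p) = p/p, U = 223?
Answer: 11467885/11467429 ≈ 1.0000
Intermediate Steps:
s(t) = 3/8 - t/57 (s(t) = -30*(-1/80) + t*(-1/57) = 3/8 - t/57)
n(p) = 1
1/(1/(-25154 + s(-271)) + n(U)) = 1/(1/(-25154 + (3/8 - 1/57*(-271))) + 1) = 1/(1/(-25154 + (3/8 + 271/57)) + 1) = 1/(1/(-25154 + 2339/456) + 1) = 1/(1/(-11467885/456) + 1) = 1/(-456/11467885 + 1) = 1/(11467429/11467885) = 11467885/11467429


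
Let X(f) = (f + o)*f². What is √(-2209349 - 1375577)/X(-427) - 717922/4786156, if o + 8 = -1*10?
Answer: -358961/2393078 - I*√3584926/81136405 ≈ -0.15 - 2.3336e-5*I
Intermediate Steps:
o = -18 (o = -8 - 1*10 = -8 - 10 = -18)
X(f) = f²*(-18 + f) (X(f) = (f - 18)*f² = (-18 + f)*f² = f²*(-18 + f))
√(-2209349 - 1375577)/X(-427) - 717922/4786156 = √(-2209349 - 1375577)/(((-427)²*(-18 - 427))) - 717922/4786156 = √(-3584926)/((182329*(-445))) - 717922*1/4786156 = (I*√3584926)/(-81136405) - 358961/2393078 = (I*√3584926)*(-1/81136405) - 358961/2393078 = -I*√3584926/81136405 - 358961/2393078 = -358961/2393078 - I*√3584926/81136405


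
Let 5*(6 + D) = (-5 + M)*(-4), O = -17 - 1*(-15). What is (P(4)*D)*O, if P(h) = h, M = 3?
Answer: 176/5 ≈ 35.200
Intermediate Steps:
O = -2 (O = -17 + 15 = -2)
D = -22/5 (D = -6 + ((-5 + 3)*(-4))/5 = -6 + (-2*(-4))/5 = -6 + (⅕)*8 = -6 + 8/5 = -22/5 ≈ -4.4000)
(P(4)*D)*O = (4*(-22/5))*(-2) = -88/5*(-2) = 176/5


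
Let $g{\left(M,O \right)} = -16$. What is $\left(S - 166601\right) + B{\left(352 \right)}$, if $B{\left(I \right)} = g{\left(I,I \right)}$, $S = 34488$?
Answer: $-132129$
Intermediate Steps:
$B{\left(I \right)} = -16$
$\left(S - 166601\right) + B{\left(352 \right)} = \left(34488 - 166601\right) - 16 = -132113 - 16 = -132129$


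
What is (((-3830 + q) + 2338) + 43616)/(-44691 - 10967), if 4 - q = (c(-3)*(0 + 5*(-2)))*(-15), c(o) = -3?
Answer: -21289/27829 ≈ -0.76499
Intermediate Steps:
q = 454 (q = 4 - (-3*(0 + 5*(-2)))*(-15) = 4 - (-3*(0 - 10))*(-15) = 4 - (-3*(-10))*(-15) = 4 - 30*(-15) = 4 - 1*(-450) = 4 + 450 = 454)
(((-3830 + q) + 2338) + 43616)/(-44691 - 10967) = (((-3830 + 454) + 2338) + 43616)/(-44691 - 10967) = ((-3376 + 2338) + 43616)/(-55658) = (-1038 + 43616)*(-1/55658) = 42578*(-1/55658) = -21289/27829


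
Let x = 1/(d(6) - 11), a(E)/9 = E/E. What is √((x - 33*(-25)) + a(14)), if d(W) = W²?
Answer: √20851/5 ≈ 28.880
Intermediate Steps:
a(E) = 9 (a(E) = 9*(E/E) = 9*1 = 9)
x = 1/25 (x = 1/(6² - 11) = 1/(36 - 11) = 1/25 ≈ 0.040000)
√((x - 33*(-25)) + a(14)) = √((1/25 - 33*(-25)) + 9) = √((1/25 + 825) + 9) = √(20626/25 + 9) = √(20851/25) = √20851/5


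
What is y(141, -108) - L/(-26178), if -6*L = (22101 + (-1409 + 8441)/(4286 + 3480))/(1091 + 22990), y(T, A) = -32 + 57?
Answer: 122390659347467/4895627518188 ≈ 25.000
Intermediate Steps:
y(T, A) = 25
L = -28607233/187013046 (L = -(22101 + (-1409 + 8441)/(4286 + 3480))/(6*(1091 + 22990)) = -(22101 + 7032/7766)/(6*24081) = -(22101 + 7032*(1/7766))/(6*24081) = -(22101 + 3516/3883)/(6*24081) = -28607233/(7766*24081) = -1/6*28607233/31168841 = -28607233/187013046 ≈ -0.15297)
y(141, -108) - L/(-26178) = 25 - (-28607233)/(187013046*(-26178)) = 25 - (-28607233)*(-1)/(187013046*26178) = 25 - 1*28607233/4895627518188 = 25 - 28607233/4895627518188 = 122390659347467/4895627518188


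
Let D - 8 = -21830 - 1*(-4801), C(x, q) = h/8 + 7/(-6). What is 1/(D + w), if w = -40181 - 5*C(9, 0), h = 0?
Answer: -6/343177 ≈ -1.7484e-5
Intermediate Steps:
C(x, q) = -7/6 (C(x, q) = 0/8 + 7/(-6) = 0*(⅛) + 7*(-⅙) = 0 - 7/6 = -7/6)
D = -17021 (D = 8 + (-21830 - 1*(-4801)) = 8 + (-21830 + 4801) = 8 - 17029 = -17021)
w = -241051/6 (w = -40181 - 5*(-7/6) = -40181 + 35/6 = -241051/6 ≈ -40175.)
1/(D + w) = 1/(-17021 - 241051/6) = 1/(-343177/6) = -6/343177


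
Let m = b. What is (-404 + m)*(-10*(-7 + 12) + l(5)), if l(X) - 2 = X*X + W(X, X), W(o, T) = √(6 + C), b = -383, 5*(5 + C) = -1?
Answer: 18101 - 1574*√5/5 ≈ 17397.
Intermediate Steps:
C = -26/5 (C = -5 + (⅕)*(-1) = -5 - ⅕ = -26/5 ≈ -5.2000)
m = -383
W(o, T) = 2*√5/5 (W(o, T) = √(6 - 26/5) = √(⅘) = 2*√5/5)
l(X) = 2 + X² + 2*√5/5 (l(X) = 2 + (X*X + 2*√5/5) = 2 + (X² + 2*√5/5) = 2 + X² + 2*√5/5)
(-404 + m)*(-10*(-7 + 12) + l(5)) = (-404 - 383)*(-10*(-7 + 12) + (2 + 5² + 2*√5/5)) = -787*(-10*5 + (2 + 25 + 2*√5/5)) = -787*(-50 + (27 + 2*√5/5)) = -787*(-23 + 2*√5/5) = 18101 - 1574*√5/5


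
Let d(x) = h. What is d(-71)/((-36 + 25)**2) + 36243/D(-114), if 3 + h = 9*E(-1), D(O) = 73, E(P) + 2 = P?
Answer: 4383213/8833 ≈ 496.23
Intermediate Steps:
E(P) = -2 + P
h = -30 (h = -3 + 9*(-2 - 1) = -3 + 9*(-3) = -3 - 27 = -30)
d(x) = -30
d(-71)/((-36 + 25)**2) + 36243/D(-114) = -30/(-36 + 25)**2 + 36243/73 = -30/((-11)**2) + 36243*(1/73) = -30/121 + 36243/73 = 4383213/8833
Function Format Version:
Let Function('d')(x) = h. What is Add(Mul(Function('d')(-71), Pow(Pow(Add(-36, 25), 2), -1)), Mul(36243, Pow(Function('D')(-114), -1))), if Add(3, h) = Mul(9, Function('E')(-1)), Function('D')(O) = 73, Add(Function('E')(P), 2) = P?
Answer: Rational(4383213, 8833) ≈ 496.23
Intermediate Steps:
Function('E')(P) = Add(-2, P)
h = -30 (h = Add(-3, Mul(9, Add(-2, -1))) = Add(-3, Mul(9, -3)) = Add(-3, -27) = -30)
Function('d')(x) = -30
Add(Mul(Function('d')(-71), Pow(Pow(Add(-36, 25), 2), -1)), Mul(36243, Pow(Function('D')(-114), -1))) = Add(Mul(-30, Pow(Pow(Add(-36, 25), 2), -1)), Mul(36243, Pow(73, -1))) = Add(Mul(-30, Pow(Pow(-11, 2), -1)), Mul(36243, Rational(1, 73))) = Add(Mul(-30, Pow(121, -1)), Rational(36243, 73)) = Add(Mul(-30, Rational(1, 121)), Rational(36243, 73)) = Add(Rational(-30, 121), Rational(36243, 73)) = Rational(4383213, 8833)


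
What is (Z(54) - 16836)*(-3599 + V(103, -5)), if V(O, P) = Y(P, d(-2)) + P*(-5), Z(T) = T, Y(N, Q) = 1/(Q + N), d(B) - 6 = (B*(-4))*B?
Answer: 299899934/5 ≈ 5.9980e+7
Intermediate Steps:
d(B) = 6 - 4*B² (d(B) = 6 + (B*(-4))*B = 6 + (-4*B)*B = 6 - 4*B²)
Y(N, Q) = 1/(N + Q)
V(O, P) = 1/(-10 + P) - 5*P (V(O, P) = 1/(P + (6 - 4*(-2)²)) + P*(-5) = 1/(P + (6 - 4*4)) - 5*P = 1/(P + (6 - 16)) - 5*P = 1/(P - 10) - 5*P = 1/(-10 + P) - 5*P)
(Z(54) - 16836)*(-3599 + V(103, -5)) = (54 - 16836)*(-3599 + (1 - 5*(-5)*(-10 - 5))/(-10 - 5)) = -16782*(-3599 + (1 - 5*(-5)*(-15))/(-15)) = -16782*(-3599 - (1 - 375)/15) = -16782*(-3599 - 1/15*(-374)) = -16782*(-3599 + 374/15) = -16782*(-53611/15) = 299899934/5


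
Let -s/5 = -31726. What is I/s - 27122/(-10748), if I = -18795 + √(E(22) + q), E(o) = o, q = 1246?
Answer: 102508855/42623881 + √317/79315 ≈ 2.4052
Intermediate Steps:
s = 158630 (s = -5*(-31726) = 158630)
I = -18795 + 2*√317 (I = -18795 + √(22 + 1246) = -18795 + √1268 = -18795 + 2*√317 ≈ -18759.)
I/s - 27122/(-10748) = (-18795 + 2*√317)/158630 - 27122/(-10748) = (-18795 + 2*√317)*(1/158630) - 27122*(-1/10748) = (-3759/31726 + √317/79315) + 13561/5374 = 102508855/42623881 + √317/79315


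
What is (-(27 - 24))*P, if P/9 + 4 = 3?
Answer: 27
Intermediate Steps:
P = -9 (P = -36 + 9*3 = -36 + 27 = -9)
(-(27 - 24))*P = -(27 - 24)*(-9) = -1*3*(-9) = -3*(-9) = 27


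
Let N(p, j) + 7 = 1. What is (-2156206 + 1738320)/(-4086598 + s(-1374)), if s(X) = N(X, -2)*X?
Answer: 29849/291311 ≈ 0.10246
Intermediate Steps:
N(p, j) = -6 (N(p, j) = -7 + 1 = -6)
s(X) = -6*X
(-2156206 + 1738320)/(-4086598 + s(-1374)) = (-2156206 + 1738320)/(-4086598 - 6*(-1374)) = -417886/(-4086598 + 8244) = -417886/(-4078354) = -417886*(-1/4078354) = 29849/291311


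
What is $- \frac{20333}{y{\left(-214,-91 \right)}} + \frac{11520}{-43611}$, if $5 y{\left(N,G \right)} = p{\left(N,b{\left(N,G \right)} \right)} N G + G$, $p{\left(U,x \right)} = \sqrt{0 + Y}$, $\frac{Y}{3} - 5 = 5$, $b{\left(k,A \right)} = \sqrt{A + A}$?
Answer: $- \frac{481566181865}{1817459191093} - \frac{21756310 \sqrt{30}}{125022989} \approx -1.2181$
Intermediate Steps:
$b{\left(k,A \right)} = \sqrt{2} \sqrt{A}$ ($b{\left(k,A \right)} = \sqrt{2 A} = \sqrt{2} \sqrt{A}$)
$Y = 30$ ($Y = 15 + 3 \cdot 5 = 15 + 15 = 30$)
$p{\left(U,x \right)} = \sqrt{30}$ ($p{\left(U,x \right)} = \sqrt{0 + 30} = \sqrt{30}$)
$y{\left(N,G \right)} = \frac{G}{5} + \frac{G N \sqrt{30}}{5}$ ($y{\left(N,G \right)} = \frac{\sqrt{30} N G + G}{5} = \frac{N \sqrt{30} G + G}{5} = \frac{G N \sqrt{30} + G}{5} = \frac{G + G N \sqrt{30}}{5} = \frac{G}{5} + \frac{G N \sqrt{30}}{5}$)
$- \frac{20333}{y{\left(-214,-91 \right)}} + \frac{11520}{-43611} = - \frac{20333}{\frac{1}{5} \left(-91\right) \left(1 - 214 \sqrt{30}\right)} + \frac{11520}{-43611} = - \frac{20333}{- \frac{91}{5} + \frac{19474 \sqrt{30}}{5}} + 11520 \left(- \frac{1}{43611}\right) = - \frac{20333}{- \frac{91}{5} + \frac{19474 \sqrt{30}}{5}} - \frac{3840}{14537} = - \frac{3840}{14537} - \frac{20333}{- \frac{91}{5} + \frac{19474 \sqrt{30}}{5}}$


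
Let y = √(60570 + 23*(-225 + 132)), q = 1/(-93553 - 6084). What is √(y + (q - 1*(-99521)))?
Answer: √(987997889083012 + 9927531769*√58431)/99637 ≈ 315.85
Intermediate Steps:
q = -1/99637 (q = 1/(-99637) = -1/99637 ≈ -1.0036e-5)
y = √58431 (y = √(60570 + 23*(-93)) = √(60570 - 2139) = √58431 ≈ 241.73)
√(y + (q - 1*(-99521))) = √(√58431 + (-1/99637 - 1*(-99521))) = √(√58431 + (-1/99637 + 99521)) = √(√58431 + 9915973876/99637) = √(9915973876/99637 + √58431)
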